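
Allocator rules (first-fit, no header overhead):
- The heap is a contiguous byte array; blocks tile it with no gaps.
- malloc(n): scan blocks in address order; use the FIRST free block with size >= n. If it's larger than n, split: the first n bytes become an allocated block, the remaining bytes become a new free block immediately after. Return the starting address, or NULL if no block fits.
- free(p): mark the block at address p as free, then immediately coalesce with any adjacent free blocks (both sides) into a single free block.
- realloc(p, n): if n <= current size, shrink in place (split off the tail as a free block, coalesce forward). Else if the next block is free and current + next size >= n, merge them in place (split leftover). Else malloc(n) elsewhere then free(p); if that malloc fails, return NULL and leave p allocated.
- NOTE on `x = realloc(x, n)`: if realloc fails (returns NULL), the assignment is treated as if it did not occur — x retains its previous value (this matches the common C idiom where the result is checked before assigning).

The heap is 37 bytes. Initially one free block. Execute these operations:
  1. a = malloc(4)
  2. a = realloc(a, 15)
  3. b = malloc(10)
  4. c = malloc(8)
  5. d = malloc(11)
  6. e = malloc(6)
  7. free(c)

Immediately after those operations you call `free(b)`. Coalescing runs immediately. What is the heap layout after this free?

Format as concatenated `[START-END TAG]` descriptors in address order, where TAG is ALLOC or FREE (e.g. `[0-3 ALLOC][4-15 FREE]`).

Op 1: a = malloc(4) -> a = 0; heap: [0-3 ALLOC][4-36 FREE]
Op 2: a = realloc(a, 15) -> a = 0; heap: [0-14 ALLOC][15-36 FREE]
Op 3: b = malloc(10) -> b = 15; heap: [0-14 ALLOC][15-24 ALLOC][25-36 FREE]
Op 4: c = malloc(8) -> c = 25; heap: [0-14 ALLOC][15-24 ALLOC][25-32 ALLOC][33-36 FREE]
Op 5: d = malloc(11) -> d = NULL; heap: [0-14 ALLOC][15-24 ALLOC][25-32 ALLOC][33-36 FREE]
Op 6: e = malloc(6) -> e = NULL; heap: [0-14 ALLOC][15-24 ALLOC][25-32 ALLOC][33-36 FREE]
Op 7: free(c) -> (freed c); heap: [0-14 ALLOC][15-24 ALLOC][25-36 FREE]
free(b): b = 15 -> block [15-24 ALLOC]; mark free, coalesce with adjacent free neighbors -> [0-14 ALLOC][15-36 FREE]

Answer: [0-14 ALLOC][15-36 FREE]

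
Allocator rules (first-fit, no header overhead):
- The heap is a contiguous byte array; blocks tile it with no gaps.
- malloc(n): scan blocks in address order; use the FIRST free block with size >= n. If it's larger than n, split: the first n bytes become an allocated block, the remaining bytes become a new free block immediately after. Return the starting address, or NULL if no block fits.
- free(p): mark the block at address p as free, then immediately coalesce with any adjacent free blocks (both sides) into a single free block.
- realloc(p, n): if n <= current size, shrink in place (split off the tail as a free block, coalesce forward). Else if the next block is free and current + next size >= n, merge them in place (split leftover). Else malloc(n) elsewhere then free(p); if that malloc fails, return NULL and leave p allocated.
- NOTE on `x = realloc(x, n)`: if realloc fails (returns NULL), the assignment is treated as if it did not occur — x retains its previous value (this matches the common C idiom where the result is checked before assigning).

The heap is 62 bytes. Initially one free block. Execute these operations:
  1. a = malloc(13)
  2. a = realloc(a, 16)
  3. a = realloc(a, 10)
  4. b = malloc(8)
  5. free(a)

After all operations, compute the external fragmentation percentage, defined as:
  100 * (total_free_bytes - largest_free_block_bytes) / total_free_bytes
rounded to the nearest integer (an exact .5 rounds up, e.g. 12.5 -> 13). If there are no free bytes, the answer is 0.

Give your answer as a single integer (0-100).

Answer: 19

Derivation:
Op 1: a = malloc(13) -> a = 0; heap: [0-12 ALLOC][13-61 FREE]
Op 2: a = realloc(a, 16) -> a = 0; heap: [0-15 ALLOC][16-61 FREE]
Op 3: a = realloc(a, 10) -> a = 0; heap: [0-9 ALLOC][10-61 FREE]
Op 4: b = malloc(8) -> b = 10; heap: [0-9 ALLOC][10-17 ALLOC][18-61 FREE]
Op 5: free(a) -> (freed a); heap: [0-9 FREE][10-17 ALLOC][18-61 FREE]
Free blocks: [10 44] total_free=54 largest=44 -> 100*(54-44)/54 = 1000/54 ≈ 18.519 -> rounds to 19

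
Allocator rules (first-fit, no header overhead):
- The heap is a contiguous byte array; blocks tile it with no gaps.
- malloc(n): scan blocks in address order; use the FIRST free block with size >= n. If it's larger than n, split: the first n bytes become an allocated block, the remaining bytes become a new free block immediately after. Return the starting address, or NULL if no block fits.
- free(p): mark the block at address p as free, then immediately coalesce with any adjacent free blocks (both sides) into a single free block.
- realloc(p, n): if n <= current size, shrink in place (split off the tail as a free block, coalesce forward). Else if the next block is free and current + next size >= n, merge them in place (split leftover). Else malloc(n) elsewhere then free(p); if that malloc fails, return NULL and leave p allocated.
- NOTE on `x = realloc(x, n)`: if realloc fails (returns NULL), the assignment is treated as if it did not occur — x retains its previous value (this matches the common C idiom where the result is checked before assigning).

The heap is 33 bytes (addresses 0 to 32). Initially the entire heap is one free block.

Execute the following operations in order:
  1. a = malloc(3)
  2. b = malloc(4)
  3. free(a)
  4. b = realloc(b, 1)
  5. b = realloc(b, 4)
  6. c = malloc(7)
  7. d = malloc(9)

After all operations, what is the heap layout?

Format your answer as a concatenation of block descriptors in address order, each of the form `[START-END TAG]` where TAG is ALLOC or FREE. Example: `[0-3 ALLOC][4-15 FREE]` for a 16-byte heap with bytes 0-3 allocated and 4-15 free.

Answer: [0-2 FREE][3-6 ALLOC][7-13 ALLOC][14-22 ALLOC][23-32 FREE]

Derivation:
Op 1: a = malloc(3) -> a = 0; heap: [0-2 ALLOC][3-32 FREE]
Op 2: b = malloc(4) -> b = 3; heap: [0-2 ALLOC][3-6 ALLOC][7-32 FREE]
Op 3: free(a) -> (freed a); heap: [0-2 FREE][3-6 ALLOC][7-32 FREE]
Op 4: b = realloc(b, 1) -> b = 3; heap: [0-2 FREE][3-3 ALLOC][4-32 FREE]
Op 5: b = realloc(b, 4) -> b = 3; heap: [0-2 FREE][3-6 ALLOC][7-32 FREE]
Op 6: c = malloc(7) -> c = 7; heap: [0-2 FREE][3-6 ALLOC][7-13 ALLOC][14-32 FREE]
Op 7: d = malloc(9) -> d = 14; heap: [0-2 FREE][3-6 ALLOC][7-13 ALLOC][14-22 ALLOC][23-32 FREE]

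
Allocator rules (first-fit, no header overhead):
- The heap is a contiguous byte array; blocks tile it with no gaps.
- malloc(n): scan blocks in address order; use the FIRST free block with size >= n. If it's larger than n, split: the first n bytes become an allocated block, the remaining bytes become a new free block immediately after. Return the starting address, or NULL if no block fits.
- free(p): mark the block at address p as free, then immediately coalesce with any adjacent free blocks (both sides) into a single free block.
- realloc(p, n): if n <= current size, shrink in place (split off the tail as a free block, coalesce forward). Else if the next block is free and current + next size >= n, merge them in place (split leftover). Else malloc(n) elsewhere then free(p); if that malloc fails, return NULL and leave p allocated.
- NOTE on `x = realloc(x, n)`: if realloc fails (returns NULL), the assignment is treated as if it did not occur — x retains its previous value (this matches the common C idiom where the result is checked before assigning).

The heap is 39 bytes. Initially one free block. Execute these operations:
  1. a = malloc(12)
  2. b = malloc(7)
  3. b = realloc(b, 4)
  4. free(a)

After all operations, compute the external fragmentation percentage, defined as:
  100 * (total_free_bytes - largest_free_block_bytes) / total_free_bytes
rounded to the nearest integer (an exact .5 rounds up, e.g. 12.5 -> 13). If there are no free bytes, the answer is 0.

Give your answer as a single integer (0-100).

Op 1: a = malloc(12) -> a = 0; heap: [0-11 ALLOC][12-38 FREE]
Op 2: b = malloc(7) -> b = 12; heap: [0-11 ALLOC][12-18 ALLOC][19-38 FREE]
Op 3: b = realloc(b, 4) -> b = 12; heap: [0-11 ALLOC][12-15 ALLOC][16-38 FREE]
Op 4: free(a) -> (freed a); heap: [0-11 FREE][12-15 ALLOC][16-38 FREE]
Free blocks: [12 23] total_free=35 largest=23 -> 100*(35-23)/35 = 1200/35 ≈ 34.286 -> rounds to 34

Answer: 34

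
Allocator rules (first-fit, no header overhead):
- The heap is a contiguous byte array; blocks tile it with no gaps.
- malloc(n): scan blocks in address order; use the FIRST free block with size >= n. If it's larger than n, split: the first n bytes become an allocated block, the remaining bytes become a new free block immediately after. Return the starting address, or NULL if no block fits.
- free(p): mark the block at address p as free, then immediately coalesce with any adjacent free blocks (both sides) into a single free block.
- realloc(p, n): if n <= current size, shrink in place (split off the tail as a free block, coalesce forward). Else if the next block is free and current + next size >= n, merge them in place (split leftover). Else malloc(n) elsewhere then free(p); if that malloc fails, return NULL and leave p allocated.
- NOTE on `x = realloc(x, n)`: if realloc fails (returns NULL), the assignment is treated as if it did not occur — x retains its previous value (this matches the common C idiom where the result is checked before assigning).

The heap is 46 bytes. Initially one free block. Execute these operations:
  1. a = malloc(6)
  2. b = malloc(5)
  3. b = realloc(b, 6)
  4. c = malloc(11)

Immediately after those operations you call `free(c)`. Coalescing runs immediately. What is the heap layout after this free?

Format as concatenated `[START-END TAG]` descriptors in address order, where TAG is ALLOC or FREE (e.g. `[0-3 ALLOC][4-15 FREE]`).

Answer: [0-5 ALLOC][6-11 ALLOC][12-45 FREE]

Derivation:
Op 1: a = malloc(6) -> a = 0; heap: [0-5 ALLOC][6-45 FREE]
Op 2: b = malloc(5) -> b = 6; heap: [0-5 ALLOC][6-10 ALLOC][11-45 FREE]
Op 3: b = realloc(b, 6) -> b = 6; heap: [0-5 ALLOC][6-11 ALLOC][12-45 FREE]
Op 4: c = malloc(11) -> c = 12; heap: [0-5 ALLOC][6-11 ALLOC][12-22 ALLOC][23-45 FREE]
free(c): c = 12 -> block [12-22 ALLOC]; mark free, coalesce with adjacent free neighbors -> [0-5 ALLOC][6-11 ALLOC][12-45 FREE]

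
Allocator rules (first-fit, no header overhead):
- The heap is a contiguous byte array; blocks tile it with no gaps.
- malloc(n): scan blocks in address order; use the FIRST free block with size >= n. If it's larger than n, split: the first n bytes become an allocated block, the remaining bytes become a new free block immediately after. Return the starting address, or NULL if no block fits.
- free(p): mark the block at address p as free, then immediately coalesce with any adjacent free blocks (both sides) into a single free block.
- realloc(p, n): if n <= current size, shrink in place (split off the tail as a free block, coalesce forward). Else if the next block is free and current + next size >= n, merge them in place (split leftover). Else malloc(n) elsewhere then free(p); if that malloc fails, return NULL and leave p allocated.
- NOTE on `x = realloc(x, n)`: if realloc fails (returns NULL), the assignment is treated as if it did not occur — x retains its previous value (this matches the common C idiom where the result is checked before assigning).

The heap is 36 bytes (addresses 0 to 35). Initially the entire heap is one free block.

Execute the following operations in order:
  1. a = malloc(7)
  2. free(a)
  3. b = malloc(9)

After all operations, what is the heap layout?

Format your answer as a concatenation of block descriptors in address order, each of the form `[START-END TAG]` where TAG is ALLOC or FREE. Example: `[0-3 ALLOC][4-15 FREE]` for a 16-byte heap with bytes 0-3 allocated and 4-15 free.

Op 1: a = malloc(7) -> a = 0; heap: [0-6 ALLOC][7-35 FREE]
Op 2: free(a) -> (freed a); heap: [0-35 FREE]
Op 3: b = malloc(9) -> b = 0; heap: [0-8 ALLOC][9-35 FREE]

Answer: [0-8 ALLOC][9-35 FREE]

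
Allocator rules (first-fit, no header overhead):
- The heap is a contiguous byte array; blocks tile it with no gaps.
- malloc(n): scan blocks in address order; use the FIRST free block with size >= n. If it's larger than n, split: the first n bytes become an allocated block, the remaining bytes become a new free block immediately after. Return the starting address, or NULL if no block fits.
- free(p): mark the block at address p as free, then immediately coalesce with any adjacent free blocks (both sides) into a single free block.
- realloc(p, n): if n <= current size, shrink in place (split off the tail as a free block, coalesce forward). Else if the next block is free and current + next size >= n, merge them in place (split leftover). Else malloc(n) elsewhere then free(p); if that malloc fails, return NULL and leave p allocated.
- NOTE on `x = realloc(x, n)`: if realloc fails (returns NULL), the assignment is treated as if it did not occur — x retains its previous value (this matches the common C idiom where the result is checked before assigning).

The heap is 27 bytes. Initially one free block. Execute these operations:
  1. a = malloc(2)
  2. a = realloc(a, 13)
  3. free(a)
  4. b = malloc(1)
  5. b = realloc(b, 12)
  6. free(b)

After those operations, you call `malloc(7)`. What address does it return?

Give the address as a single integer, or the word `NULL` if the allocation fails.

Op 1: a = malloc(2) -> a = 0; heap: [0-1 ALLOC][2-26 FREE]
Op 2: a = realloc(a, 13) -> a = 0; heap: [0-12 ALLOC][13-26 FREE]
Op 3: free(a) -> (freed a); heap: [0-26 FREE]
Op 4: b = malloc(1) -> b = 0; heap: [0-0 ALLOC][1-26 FREE]
Op 5: b = realloc(b, 12) -> b = 0; heap: [0-11 ALLOC][12-26 FREE]
Op 6: free(b) -> (freed b); heap: [0-26 FREE]
malloc(7): first-fit scan over [0-26 FREE] -> 0

Answer: 0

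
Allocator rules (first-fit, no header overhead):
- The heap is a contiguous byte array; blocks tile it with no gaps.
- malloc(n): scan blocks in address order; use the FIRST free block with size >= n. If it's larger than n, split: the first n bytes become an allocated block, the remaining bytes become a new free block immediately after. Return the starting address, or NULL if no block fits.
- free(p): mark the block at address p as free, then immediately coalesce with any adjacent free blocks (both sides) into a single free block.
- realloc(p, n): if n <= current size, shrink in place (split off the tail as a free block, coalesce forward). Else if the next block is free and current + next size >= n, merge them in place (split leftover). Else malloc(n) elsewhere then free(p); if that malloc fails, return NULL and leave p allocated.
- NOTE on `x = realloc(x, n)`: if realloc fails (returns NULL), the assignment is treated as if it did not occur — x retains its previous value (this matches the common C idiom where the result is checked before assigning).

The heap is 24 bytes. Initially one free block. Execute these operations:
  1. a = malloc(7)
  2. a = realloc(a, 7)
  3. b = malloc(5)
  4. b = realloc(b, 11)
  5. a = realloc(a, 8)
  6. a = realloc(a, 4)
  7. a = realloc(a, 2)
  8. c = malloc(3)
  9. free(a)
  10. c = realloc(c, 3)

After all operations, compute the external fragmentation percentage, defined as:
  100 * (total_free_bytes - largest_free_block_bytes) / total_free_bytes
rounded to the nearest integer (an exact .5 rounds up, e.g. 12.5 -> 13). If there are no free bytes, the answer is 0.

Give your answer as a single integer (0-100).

Op 1: a = malloc(7) -> a = 0; heap: [0-6 ALLOC][7-23 FREE]
Op 2: a = realloc(a, 7) -> a = 0; heap: [0-6 ALLOC][7-23 FREE]
Op 3: b = malloc(5) -> b = 7; heap: [0-6 ALLOC][7-11 ALLOC][12-23 FREE]
Op 4: b = realloc(b, 11) -> b = 7; heap: [0-6 ALLOC][7-17 ALLOC][18-23 FREE]
Op 5: a = realloc(a, 8) -> NULL (a unchanged); heap: [0-6 ALLOC][7-17 ALLOC][18-23 FREE]
Op 6: a = realloc(a, 4) -> a = 0; heap: [0-3 ALLOC][4-6 FREE][7-17 ALLOC][18-23 FREE]
Op 7: a = realloc(a, 2) -> a = 0; heap: [0-1 ALLOC][2-6 FREE][7-17 ALLOC][18-23 FREE]
Op 8: c = malloc(3) -> c = 2; heap: [0-1 ALLOC][2-4 ALLOC][5-6 FREE][7-17 ALLOC][18-23 FREE]
Op 9: free(a) -> (freed a); heap: [0-1 FREE][2-4 ALLOC][5-6 FREE][7-17 ALLOC][18-23 FREE]
Op 10: c = realloc(c, 3) -> c = 2; heap: [0-1 FREE][2-4 ALLOC][5-6 FREE][7-17 ALLOC][18-23 FREE]
Free blocks: [2 2 6] total_free=10 largest=6 -> 100*(10-6)/10 = 400/10 = 40

Answer: 40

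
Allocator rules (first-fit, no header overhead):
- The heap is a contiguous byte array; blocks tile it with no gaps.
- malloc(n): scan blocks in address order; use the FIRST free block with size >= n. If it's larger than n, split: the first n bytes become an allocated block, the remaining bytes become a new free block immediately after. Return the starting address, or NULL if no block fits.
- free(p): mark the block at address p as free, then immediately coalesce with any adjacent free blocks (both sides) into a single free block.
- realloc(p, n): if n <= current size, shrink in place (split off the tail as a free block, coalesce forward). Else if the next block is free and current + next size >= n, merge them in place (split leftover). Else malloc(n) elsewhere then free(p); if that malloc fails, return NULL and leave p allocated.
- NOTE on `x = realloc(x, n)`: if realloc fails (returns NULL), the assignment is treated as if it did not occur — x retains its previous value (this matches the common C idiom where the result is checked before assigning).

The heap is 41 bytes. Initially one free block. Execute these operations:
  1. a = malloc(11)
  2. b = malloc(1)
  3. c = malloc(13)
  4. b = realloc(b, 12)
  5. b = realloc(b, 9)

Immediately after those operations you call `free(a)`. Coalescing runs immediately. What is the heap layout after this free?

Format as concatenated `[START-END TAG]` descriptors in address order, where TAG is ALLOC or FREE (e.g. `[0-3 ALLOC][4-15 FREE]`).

Answer: [0-11 FREE][12-24 ALLOC][25-33 ALLOC][34-40 FREE]

Derivation:
Op 1: a = malloc(11) -> a = 0; heap: [0-10 ALLOC][11-40 FREE]
Op 2: b = malloc(1) -> b = 11; heap: [0-10 ALLOC][11-11 ALLOC][12-40 FREE]
Op 3: c = malloc(13) -> c = 12; heap: [0-10 ALLOC][11-11 ALLOC][12-24 ALLOC][25-40 FREE]
Op 4: b = realloc(b, 12) -> b = 25; heap: [0-10 ALLOC][11-11 FREE][12-24 ALLOC][25-36 ALLOC][37-40 FREE]
Op 5: b = realloc(b, 9) -> b = 25; heap: [0-10 ALLOC][11-11 FREE][12-24 ALLOC][25-33 ALLOC][34-40 FREE]
free(a): a = 0 -> block [0-10 ALLOC]; mark free, coalesce with adjacent free neighbors -> [0-11 FREE][12-24 ALLOC][25-33 ALLOC][34-40 FREE]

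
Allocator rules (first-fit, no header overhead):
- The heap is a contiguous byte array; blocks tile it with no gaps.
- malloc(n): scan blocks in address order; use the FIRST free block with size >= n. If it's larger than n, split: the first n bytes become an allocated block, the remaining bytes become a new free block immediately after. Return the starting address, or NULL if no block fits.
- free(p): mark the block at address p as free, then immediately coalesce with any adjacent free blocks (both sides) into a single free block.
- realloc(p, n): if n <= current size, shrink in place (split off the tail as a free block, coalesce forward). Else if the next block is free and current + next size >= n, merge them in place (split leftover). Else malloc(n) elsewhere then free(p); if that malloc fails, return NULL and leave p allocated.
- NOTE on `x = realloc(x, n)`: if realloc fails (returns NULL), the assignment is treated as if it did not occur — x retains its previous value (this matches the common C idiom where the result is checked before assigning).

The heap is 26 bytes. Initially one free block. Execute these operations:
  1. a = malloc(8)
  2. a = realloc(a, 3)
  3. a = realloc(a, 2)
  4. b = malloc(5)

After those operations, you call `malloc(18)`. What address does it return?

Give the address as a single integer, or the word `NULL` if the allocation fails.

Answer: 7

Derivation:
Op 1: a = malloc(8) -> a = 0; heap: [0-7 ALLOC][8-25 FREE]
Op 2: a = realloc(a, 3) -> a = 0; heap: [0-2 ALLOC][3-25 FREE]
Op 3: a = realloc(a, 2) -> a = 0; heap: [0-1 ALLOC][2-25 FREE]
Op 4: b = malloc(5) -> b = 2; heap: [0-1 ALLOC][2-6 ALLOC][7-25 FREE]
malloc(18): first-fit scan over [0-1 ALLOC][2-6 ALLOC][7-25 FREE] -> 7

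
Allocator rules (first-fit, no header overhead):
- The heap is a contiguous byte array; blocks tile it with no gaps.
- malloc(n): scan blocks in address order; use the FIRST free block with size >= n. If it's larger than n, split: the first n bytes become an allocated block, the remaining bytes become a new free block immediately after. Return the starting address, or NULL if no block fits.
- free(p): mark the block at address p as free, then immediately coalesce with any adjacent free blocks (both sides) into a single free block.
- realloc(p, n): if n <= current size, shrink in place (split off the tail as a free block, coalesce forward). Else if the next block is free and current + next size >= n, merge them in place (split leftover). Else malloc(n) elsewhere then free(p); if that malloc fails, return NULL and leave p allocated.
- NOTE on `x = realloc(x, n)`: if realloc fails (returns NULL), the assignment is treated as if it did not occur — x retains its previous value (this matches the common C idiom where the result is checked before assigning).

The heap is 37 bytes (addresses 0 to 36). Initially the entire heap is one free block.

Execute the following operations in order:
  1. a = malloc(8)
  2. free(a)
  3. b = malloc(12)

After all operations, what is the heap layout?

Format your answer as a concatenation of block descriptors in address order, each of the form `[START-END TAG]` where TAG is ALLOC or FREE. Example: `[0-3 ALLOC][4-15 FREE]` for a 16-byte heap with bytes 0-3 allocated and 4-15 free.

Op 1: a = malloc(8) -> a = 0; heap: [0-7 ALLOC][8-36 FREE]
Op 2: free(a) -> (freed a); heap: [0-36 FREE]
Op 3: b = malloc(12) -> b = 0; heap: [0-11 ALLOC][12-36 FREE]

Answer: [0-11 ALLOC][12-36 FREE]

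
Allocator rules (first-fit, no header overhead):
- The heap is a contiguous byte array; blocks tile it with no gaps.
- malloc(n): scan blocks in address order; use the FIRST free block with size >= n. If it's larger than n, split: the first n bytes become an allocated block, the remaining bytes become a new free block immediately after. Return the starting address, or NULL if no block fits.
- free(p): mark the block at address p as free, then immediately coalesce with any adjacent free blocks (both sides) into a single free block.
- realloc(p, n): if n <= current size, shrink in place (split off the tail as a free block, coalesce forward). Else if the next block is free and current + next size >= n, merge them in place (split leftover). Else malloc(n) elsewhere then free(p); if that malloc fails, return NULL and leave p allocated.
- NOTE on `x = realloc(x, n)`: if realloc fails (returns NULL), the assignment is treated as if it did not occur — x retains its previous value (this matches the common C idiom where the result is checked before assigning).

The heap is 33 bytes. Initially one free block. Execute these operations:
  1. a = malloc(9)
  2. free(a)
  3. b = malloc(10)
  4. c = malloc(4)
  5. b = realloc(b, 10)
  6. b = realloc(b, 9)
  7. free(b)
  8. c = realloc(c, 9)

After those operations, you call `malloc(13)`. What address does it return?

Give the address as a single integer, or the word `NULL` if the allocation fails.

Op 1: a = malloc(9) -> a = 0; heap: [0-8 ALLOC][9-32 FREE]
Op 2: free(a) -> (freed a); heap: [0-32 FREE]
Op 3: b = malloc(10) -> b = 0; heap: [0-9 ALLOC][10-32 FREE]
Op 4: c = malloc(4) -> c = 10; heap: [0-9 ALLOC][10-13 ALLOC][14-32 FREE]
Op 5: b = realloc(b, 10) -> b = 0; heap: [0-9 ALLOC][10-13 ALLOC][14-32 FREE]
Op 6: b = realloc(b, 9) -> b = 0; heap: [0-8 ALLOC][9-9 FREE][10-13 ALLOC][14-32 FREE]
Op 7: free(b) -> (freed b); heap: [0-9 FREE][10-13 ALLOC][14-32 FREE]
Op 8: c = realloc(c, 9) -> c = 10; heap: [0-9 FREE][10-18 ALLOC][19-32 FREE]
malloc(13): first-fit scan over [0-9 FREE][10-18 ALLOC][19-32 FREE] -> 19

Answer: 19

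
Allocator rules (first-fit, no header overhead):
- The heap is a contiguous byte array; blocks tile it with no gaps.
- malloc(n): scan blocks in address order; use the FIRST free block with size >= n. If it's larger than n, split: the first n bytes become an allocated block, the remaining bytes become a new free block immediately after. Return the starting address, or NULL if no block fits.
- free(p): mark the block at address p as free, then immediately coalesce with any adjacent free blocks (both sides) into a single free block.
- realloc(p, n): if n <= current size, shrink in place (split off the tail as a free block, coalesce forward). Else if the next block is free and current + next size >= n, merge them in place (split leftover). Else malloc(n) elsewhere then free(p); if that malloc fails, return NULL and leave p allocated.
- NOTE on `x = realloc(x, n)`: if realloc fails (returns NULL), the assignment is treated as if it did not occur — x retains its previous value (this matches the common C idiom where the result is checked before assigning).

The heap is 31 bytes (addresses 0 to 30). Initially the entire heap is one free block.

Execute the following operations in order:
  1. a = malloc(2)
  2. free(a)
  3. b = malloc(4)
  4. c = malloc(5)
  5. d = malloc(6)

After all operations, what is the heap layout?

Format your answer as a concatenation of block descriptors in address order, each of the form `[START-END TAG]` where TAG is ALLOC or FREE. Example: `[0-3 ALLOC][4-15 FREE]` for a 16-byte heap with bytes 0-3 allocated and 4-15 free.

Answer: [0-3 ALLOC][4-8 ALLOC][9-14 ALLOC][15-30 FREE]

Derivation:
Op 1: a = malloc(2) -> a = 0; heap: [0-1 ALLOC][2-30 FREE]
Op 2: free(a) -> (freed a); heap: [0-30 FREE]
Op 3: b = malloc(4) -> b = 0; heap: [0-3 ALLOC][4-30 FREE]
Op 4: c = malloc(5) -> c = 4; heap: [0-3 ALLOC][4-8 ALLOC][9-30 FREE]
Op 5: d = malloc(6) -> d = 9; heap: [0-3 ALLOC][4-8 ALLOC][9-14 ALLOC][15-30 FREE]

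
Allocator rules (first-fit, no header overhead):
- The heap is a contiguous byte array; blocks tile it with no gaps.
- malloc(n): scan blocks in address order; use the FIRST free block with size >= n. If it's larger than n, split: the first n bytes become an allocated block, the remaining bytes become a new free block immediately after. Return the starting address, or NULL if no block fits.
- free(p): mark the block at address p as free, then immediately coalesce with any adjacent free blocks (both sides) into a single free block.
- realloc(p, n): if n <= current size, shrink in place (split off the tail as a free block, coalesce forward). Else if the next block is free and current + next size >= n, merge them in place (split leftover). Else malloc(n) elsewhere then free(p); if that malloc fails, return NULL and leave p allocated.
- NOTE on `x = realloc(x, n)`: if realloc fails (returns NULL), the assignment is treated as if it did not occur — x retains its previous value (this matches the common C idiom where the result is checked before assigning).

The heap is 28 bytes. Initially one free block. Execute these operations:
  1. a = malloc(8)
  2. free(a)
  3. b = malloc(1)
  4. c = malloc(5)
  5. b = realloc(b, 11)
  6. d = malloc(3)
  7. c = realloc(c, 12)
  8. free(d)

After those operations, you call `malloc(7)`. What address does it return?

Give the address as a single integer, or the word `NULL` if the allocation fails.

Answer: 17

Derivation:
Op 1: a = malloc(8) -> a = 0; heap: [0-7 ALLOC][8-27 FREE]
Op 2: free(a) -> (freed a); heap: [0-27 FREE]
Op 3: b = malloc(1) -> b = 0; heap: [0-0 ALLOC][1-27 FREE]
Op 4: c = malloc(5) -> c = 1; heap: [0-0 ALLOC][1-5 ALLOC][6-27 FREE]
Op 5: b = realloc(b, 11) -> b = 6; heap: [0-0 FREE][1-5 ALLOC][6-16 ALLOC][17-27 FREE]
Op 6: d = malloc(3) -> d = 17; heap: [0-0 FREE][1-5 ALLOC][6-16 ALLOC][17-19 ALLOC][20-27 FREE]
Op 7: c = realloc(c, 12) -> NULL (c unchanged); heap: [0-0 FREE][1-5 ALLOC][6-16 ALLOC][17-19 ALLOC][20-27 FREE]
Op 8: free(d) -> (freed d); heap: [0-0 FREE][1-5 ALLOC][6-16 ALLOC][17-27 FREE]
malloc(7): first-fit scan over [0-0 FREE][1-5 ALLOC][6-16 ALLOC][17-27 FREE] -> 17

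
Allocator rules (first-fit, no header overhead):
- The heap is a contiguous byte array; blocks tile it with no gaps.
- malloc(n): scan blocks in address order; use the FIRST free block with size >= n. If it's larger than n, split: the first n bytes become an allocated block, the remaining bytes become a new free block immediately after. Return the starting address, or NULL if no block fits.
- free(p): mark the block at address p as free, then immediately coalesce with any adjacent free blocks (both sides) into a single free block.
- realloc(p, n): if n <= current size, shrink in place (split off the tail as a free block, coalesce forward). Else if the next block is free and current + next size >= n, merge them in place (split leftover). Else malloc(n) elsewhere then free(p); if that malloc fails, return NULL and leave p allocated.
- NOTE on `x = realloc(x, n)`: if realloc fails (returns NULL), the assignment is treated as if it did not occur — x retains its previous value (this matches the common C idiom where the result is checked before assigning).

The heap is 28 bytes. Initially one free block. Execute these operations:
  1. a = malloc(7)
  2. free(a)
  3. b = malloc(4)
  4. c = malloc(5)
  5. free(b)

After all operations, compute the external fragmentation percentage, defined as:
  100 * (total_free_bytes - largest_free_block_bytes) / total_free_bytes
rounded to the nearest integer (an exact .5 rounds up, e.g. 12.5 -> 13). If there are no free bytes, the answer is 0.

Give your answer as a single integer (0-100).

Op 1: a = malloc(7) -> a = 0; heap: [0-6 ALLOC][7-27 FREE]
Op 2: free(a) -> (freed a); heap: [0-27 FREE]
Op 3: b = malloc(4) -> b = 0; heap: [0-3 ALLOC][4-27 FREE]
Op 4: c = malloc(5) -> c = 4; heap: [0-3 ALLOC][4-8 ALLOC][9-27 FREE]
Op 5: free(b) -> (freed b); heap: [0-3 FREE][4-8 ALLOC][9-27 FREE]
Free blocks: [4 19] total_free=23 largest=19 -> 100*(23-19)/23 = 400/23 ≈ 17.391 -> rounds to 17

Answer: 17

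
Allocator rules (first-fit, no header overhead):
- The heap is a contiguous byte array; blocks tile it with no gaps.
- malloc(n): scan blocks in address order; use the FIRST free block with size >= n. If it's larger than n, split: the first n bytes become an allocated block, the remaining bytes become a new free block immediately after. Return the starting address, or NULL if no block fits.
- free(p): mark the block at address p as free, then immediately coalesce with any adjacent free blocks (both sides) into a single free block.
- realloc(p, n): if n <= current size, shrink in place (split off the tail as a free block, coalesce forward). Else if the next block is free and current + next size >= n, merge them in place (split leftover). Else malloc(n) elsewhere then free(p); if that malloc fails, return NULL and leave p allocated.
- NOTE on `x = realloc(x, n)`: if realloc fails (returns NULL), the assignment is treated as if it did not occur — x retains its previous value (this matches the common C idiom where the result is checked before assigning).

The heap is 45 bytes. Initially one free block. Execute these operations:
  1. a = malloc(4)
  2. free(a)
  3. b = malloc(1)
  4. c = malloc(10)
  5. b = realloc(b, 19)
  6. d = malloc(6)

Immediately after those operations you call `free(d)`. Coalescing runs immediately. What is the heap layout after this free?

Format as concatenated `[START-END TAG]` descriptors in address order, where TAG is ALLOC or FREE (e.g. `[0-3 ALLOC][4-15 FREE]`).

Op 1: a = malloc(4) -> a = 0; heap: [0-3 ALLOC][4-44 FREE]
Op 2: free(a) -> (freed a); heap: [0-44 FREE]
Op 3: b = malloc(1) -> b = 0; heap: [0-0 ALLOC][1-44 FREE]
Op 4: c = malloc(10) -> c = 1; heap: [0-0 ALLOC][1-10 ALLOC][11-44 FREE]
Op 5: b = realloc(b, 19) -> b = 11; heap: [0-0 FREE][1-10 ALLOC][11-29 ALLOC][30-44 FREE]
Op 6: d = malloc(6) -> d = 30; heap: [0-0 FREE][1-10 ALLOC][11-29 ALLOC][30-35 ALLOC][36-44 FREE]
free(d): d = 30 -> block [30-35 ALLOC]; mark free, coalesce with adjacent free neighbors -> [0-0 FREE][1-10 ALLOC][11-29 ALLOC][30-44 FREE]

Answer: [0-0 FREE][1-10 ALLOC][11-29 ALLOC][30-44 FREE]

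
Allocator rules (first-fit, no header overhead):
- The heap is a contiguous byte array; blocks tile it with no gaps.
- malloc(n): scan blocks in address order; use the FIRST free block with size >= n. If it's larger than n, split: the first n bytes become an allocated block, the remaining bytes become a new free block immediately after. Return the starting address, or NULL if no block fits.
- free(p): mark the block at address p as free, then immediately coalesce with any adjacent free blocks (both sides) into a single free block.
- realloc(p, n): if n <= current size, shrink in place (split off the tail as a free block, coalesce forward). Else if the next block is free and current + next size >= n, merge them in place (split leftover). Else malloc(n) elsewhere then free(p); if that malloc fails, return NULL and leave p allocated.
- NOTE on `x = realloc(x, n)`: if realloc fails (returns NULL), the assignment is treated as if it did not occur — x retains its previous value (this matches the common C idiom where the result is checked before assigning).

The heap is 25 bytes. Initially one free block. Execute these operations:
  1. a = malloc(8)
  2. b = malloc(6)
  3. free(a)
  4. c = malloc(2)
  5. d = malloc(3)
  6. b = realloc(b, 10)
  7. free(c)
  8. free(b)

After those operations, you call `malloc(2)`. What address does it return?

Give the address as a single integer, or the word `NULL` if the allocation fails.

Answer: 0

Derivation:
Op 1: a = malloc(8) -> a = 0; heap: [0-7 ALLOC][8-24 FREE]
Op 2: b = malloc(6) -> b = 8; heap: [0-7 ALLOC][8-13 ALLOC][14-24 FREE]
Op 3: free(a) -> (freed a); heap: [0-7 FREE][8-13 ALLOC][14-24 FREE]
Op 4: c = malloc(2) -> c = 0; heap: [0-1 ALLOC][2-7 FREE][8-13 ALLOC][14-24 FREE]
Op 5: d = malloc(3) -> d = 2; heap: [0-1 ALLOC][2-4 ALLOC][5-7 FREE][8-13 ALLOC][14-24 FREE]
Op 6: b = realloc(b, 10) -> b = 8; heap: [0-1 ALLOC][2-4 ALLOC][5-7 FREE][8-17 ALLOC][18-24 FREE]
Op 7: free(c) -> (freed c); heap: [0-1 FREE][2-4 ALLOC][5-7 FREE][8-17 ALLOC][18-24 FREE]
Op 8: free(b) -> (freed b); heap: [0-1 FREE][2-4 ALLOC][5-24 FREE]
malloc(2): first-fit scan over [0-1 FREE][2-4 ALLOC][5-24 FREE] -> 0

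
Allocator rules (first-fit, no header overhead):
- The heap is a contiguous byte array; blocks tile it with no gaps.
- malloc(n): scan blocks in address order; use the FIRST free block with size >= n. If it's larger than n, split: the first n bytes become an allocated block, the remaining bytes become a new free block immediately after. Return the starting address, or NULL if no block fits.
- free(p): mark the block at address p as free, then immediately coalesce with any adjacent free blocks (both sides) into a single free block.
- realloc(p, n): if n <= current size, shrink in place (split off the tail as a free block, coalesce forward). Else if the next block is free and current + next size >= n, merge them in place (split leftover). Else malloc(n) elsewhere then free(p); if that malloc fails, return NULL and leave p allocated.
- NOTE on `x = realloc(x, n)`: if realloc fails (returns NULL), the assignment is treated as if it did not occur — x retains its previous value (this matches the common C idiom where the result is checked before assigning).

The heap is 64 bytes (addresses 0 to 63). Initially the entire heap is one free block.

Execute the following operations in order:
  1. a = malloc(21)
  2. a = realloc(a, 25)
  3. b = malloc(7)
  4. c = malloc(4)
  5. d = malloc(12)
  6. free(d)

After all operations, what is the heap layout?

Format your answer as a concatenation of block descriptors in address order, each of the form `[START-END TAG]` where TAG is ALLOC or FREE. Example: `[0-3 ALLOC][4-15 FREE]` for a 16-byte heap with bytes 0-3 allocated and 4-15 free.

Answer: [0-24 ALLOC][25-31 ALLOC][32-35 ALLOC][36-63 FREE]

Derivation:
Op 1: a = malloc(21) -> a = 0; heap: [0-20 ALLOC][21-63 FREE]
Op 2: a = realloc(a, 25) -> a = 0; heap: [0-24 ALLOC][25-63 FREE]
Op 3: b = malloc(7) -> b = 25; heap: [0-24 ALLOC][25-31 ALLOC][32-63 FREE]
Op 4: c = malloc(4) -> c = 32; heap: [0-24 ALLOC][25-31 ALLOC][32-35 ALLOC][36-63 FREE]
Op 5: d = malloc(12) -> d = 36; heap: [0-24 ALLOC][25-31 ALLOC][32-35 ALLOC][36-47 ALLOC][48-63 FREE]
Op 6: free(d) -> (freed d); heap: [0-24 ALLOC][25-31 ALLOC][32-35 ALLOC][36-63 FREE]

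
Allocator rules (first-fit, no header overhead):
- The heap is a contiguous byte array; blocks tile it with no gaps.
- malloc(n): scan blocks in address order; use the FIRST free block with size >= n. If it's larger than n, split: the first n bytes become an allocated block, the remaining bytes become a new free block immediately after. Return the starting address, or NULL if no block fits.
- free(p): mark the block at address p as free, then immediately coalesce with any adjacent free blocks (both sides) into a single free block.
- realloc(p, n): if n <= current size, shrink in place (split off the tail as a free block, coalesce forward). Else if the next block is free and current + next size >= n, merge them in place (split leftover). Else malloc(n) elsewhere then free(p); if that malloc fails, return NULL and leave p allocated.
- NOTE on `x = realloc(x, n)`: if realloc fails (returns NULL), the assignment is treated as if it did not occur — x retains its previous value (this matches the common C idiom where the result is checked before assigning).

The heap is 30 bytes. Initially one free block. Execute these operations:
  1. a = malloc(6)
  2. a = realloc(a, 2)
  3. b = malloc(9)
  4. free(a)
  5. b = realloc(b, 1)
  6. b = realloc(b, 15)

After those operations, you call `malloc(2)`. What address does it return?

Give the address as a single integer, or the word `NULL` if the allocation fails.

Op 1: a = malloc(6) -> a = 0; heap: [0-5 ALLOC][6-29 FREE]
Op 2: a = realloc(a, 2) -> a = 0; heap: [0-1 ALLOC][2-29 FREE]
Op 3: b = malloc(9) -> b = 2; heap: [0-1 ALLOC][2-10 ALLOC][11-29 FREE]
Op 4: free(a) -> (freed a); heap: [0-1 FREE][2-10 ALLOC][11-29 FREE]
Op 5: b = realloc(b, 1) -> b = 2; heap: [0-1 FREE][2-2 ALLOC][3-29 FREE]
Op 6: b = realloc(b, 15) -> b = 2; heap: [0-1 FREE][2-16 ALLOC][17-29 FREE]
malloc(2): first-fit scan over [0-1 FREE][2-16 ALLOC][17-29 FREE] -> 0

Answer: 0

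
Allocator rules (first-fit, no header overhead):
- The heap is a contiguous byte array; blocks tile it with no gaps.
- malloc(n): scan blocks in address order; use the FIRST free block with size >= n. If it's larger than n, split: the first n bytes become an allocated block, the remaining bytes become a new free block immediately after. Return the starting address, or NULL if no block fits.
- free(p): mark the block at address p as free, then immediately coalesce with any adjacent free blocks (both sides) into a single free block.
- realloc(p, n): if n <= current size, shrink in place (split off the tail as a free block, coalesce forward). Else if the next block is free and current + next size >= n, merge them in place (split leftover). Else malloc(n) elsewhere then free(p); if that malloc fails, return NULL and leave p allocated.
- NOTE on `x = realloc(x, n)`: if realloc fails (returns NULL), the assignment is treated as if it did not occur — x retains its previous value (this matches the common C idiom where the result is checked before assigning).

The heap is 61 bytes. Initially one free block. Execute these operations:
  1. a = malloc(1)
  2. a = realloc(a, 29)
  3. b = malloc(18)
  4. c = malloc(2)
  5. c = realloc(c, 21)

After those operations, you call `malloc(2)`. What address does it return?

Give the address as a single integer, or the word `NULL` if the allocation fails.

Answer: 49

Derivation:
Op 1: a = malloc(1) -> a = 0; heap: [0-0 ALLOC][1-60 FREE]
Op 2: a = realloc(a, 29) -> a = 0; heap: [0-28 ALLOC][29-60 FREE]
Op 3: b = malloc(18) -> b = 29; heap: [0-28 ALLOC][29-46 ALLOC][47-60 FREE]
Op 4: c = malloc(2) -> c = 47; heap: [0-28 ALLOC][29-46 ALLOC][47-48 ALLOC][49-60 FREE]
Op 5: c = realloc(c, 21) -> NULL (c unchanged); heap: [0-28 ALLOC][29-46 ALLOC][47-48 ALLOC][49-60 FREE]
malloc(2): first-fit scan over [0-28 ALLOC][29-46 ALLOC][47-48 ALLOC][49-60 FREE] -> 49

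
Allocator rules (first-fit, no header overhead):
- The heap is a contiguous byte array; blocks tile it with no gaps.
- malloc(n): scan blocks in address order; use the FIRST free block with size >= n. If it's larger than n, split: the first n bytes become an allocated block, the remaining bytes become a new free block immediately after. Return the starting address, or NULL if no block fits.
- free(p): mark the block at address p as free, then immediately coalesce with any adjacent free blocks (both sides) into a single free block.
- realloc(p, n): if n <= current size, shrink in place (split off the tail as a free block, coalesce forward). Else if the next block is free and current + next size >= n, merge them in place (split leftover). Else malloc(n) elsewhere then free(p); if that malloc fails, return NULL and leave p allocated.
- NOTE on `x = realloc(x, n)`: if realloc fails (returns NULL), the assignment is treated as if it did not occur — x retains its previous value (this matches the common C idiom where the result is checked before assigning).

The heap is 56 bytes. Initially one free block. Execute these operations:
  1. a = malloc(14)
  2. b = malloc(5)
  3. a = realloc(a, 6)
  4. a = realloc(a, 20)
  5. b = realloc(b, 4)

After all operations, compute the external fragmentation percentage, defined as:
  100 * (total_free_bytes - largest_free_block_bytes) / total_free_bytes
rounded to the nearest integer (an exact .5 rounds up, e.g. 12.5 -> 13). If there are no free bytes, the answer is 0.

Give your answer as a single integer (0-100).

Answer: 47

Derivation:
Op 1: a = malloc(14) -> a = 0; heap: [0-13 ALLOC][14-55 FREE]
Op 2: b = malloc(5) -> b = 14; heap: [0-13 ALLOC][14-18 ALLOC][19-55 FREE]
Op 3: a = realloc(a, 6) -> a = 0; heap: [0-5 ALLOC][6-13 FREE][14-18 ALLOC][19-55 FREE]
Op 4: a = realloc(a, 20) -> a = 19; heap: [0-13 FREE][14-18 ALLOC][19-38 ALLOC][39-55 FREE]
Op 5: b = realloc(b, 4) -> b = 14; heap: [0-13 FREE][14-17 ALLOC][18-18 FREE][19-38 ALLOC][39-55 FREE]
Free blocks: [14 1 17] total_free=32 largest=17 -> 100*(32-17)/32 = 1500/32 = 46.875 -> rounds to 47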